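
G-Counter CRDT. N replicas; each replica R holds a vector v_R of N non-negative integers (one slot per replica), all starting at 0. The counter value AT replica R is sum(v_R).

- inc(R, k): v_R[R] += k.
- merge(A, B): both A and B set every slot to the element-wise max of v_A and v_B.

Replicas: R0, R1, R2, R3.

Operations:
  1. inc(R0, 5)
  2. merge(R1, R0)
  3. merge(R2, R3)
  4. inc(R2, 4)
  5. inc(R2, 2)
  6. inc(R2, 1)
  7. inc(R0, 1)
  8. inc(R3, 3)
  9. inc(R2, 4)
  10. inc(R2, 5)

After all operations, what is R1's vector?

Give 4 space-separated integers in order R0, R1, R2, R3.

Op 1: inc R0 by 5 -> R0=(5,0,0,0) value=5
Op 2: merge R1<->R0 -> R1=(5,0,0,0) R0=(5,0,0,0)
Op 3: merge R2<->R3 -> R2=(0,0,0,0) R3=(0,0,0,0)
Op 4: inc R2 by 4 -> R2=(0,0,4,0) value=4
Op 5: inc R2 by 2 -> R2=(0,0,6,0) value=6
Op 6: inc R2 by 1 -> R2=(0,0,7,0) value=7
Op 7: inc R0 by 1 -> R0=(6,0,0,0) value=6
Op 8: inc R3 by 3 -> R3=(0,0,0,3) value=3
Op 9: inc R2 by 4 -> R2=(0,0,11,0) value=11
Op 10: inc R2 by 5 -> R2=(0,0,16,0) value=16

Answer: 5 0 0 0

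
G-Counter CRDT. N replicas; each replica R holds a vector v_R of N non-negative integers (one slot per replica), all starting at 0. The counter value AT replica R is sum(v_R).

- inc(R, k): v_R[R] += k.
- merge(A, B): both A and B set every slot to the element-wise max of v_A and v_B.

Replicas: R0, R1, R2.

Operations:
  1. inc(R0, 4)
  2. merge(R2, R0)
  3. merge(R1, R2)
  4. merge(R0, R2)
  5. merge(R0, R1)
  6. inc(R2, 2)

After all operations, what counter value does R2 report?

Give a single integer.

Answer: 6

Derivation:
Op 1: inc R0 by 4 -> R0=(4,0,0) value=4
Op 2: merge R2<->R0 -> R2=(4,0,0) R0=(4,0,0)
Op 3: merge R1<->R2 -> R1=(4,0,0) R2=(4,0,0)
Op 4: merge R0<->R2 -> R0=(4,0,0) R2=(4,0,0)
Op 5: merge R0<->R1 -> R0=(4,0,0) R1=(4,0,0)
Op 6: inc R2 by 2 -> R2=(4,0,2) value=6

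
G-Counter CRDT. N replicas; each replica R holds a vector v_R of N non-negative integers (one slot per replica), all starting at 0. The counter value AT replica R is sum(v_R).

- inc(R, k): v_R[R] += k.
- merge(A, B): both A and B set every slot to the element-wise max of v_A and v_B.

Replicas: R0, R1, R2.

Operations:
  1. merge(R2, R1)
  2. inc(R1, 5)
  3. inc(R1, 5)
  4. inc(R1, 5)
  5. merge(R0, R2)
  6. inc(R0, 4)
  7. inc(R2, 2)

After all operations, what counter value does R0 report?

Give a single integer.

Op 1: merge R2<->R1 -> R2=(0,0,0) R1=(0,0,0)
Op 2: inc R1 by 5 -> R1=(0,5,0) value=5
Op 3: inc R1 by 5 -> R1=(0,10,0) value=10
Op 4: inc R1 by 5 -> R1=(0,15,0) value=15
Op 5: merge R0<->R2 -> R0=(0,0,0) R2=(0,0,0)
Op 6: inc R0 by 4 -> R0=(4,0,0) value=4
Op 7: inc R2 by 2 -> R2=(0,0,2) value=2

Answer: 4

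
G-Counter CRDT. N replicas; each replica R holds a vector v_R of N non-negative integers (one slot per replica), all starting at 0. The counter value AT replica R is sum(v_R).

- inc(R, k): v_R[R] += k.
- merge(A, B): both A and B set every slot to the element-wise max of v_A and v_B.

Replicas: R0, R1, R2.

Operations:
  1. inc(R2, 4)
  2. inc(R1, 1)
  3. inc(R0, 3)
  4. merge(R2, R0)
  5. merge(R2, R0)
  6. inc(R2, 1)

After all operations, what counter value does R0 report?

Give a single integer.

Answer: 7

Derivation:
Op 1: inc R2 by 4 -> R2=(0,0,4) value=4
Op 2: inc R1 by 1 -> R1=(0,1,0) value=1
Op 3: inc R0 by 3 -> R0=(3,0,0) value=3
Op 4: merge R2<->R0 -> R2=(3,0,4) R0=(3,0,4)
Op 5: merge R2<->R0 -> R2=(3,0,4) R0=(3,0,4)
Op 6: inc R2 by 1 -> R2=(3,0,5) value=8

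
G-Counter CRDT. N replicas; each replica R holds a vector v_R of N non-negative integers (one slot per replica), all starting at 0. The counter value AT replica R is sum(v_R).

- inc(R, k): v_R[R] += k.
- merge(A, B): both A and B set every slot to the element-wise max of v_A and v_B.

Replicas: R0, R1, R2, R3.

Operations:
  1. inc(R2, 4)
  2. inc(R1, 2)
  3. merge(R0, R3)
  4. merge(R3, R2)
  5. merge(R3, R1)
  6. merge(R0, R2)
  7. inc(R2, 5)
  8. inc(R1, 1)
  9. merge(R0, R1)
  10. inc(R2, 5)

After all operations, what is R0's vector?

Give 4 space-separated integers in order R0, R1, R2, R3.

Op 1: inc R2 by 4 -> R2=(0,0,4,0) value=4
Op 2: inc R1 by 2 -> R1=(0,2,0,0) value=2
Op 3: merge R0<->R3 -> R0=(0,0,0,0) R3=(0,0,0,0)
Op 4: merge R3<->R2 -> R3=(0,0,4,0) R2=(0,0,4,0)
Op 5: merge R3<->R1 -> R3=(0,2,4,0) R1=(0,2,4,0)
Op 6: merge R0<->R2 -> R0=(0,0,4,0) R2=(0,0,4,0)
Op 7: inc R2 by 5 -> R2=(0,0,9,0) value=9
Op 8: inc R1 by 1 -> R1=(0,3,4,0) value=7
Op 9: merge R0<->R1 -> R0=(0,3,4,0) R1=(0,3,4,0)
Op 10: inc R2 by 5 -> R2=(0,0,14,0) value=14

Answer: 0 3 4 0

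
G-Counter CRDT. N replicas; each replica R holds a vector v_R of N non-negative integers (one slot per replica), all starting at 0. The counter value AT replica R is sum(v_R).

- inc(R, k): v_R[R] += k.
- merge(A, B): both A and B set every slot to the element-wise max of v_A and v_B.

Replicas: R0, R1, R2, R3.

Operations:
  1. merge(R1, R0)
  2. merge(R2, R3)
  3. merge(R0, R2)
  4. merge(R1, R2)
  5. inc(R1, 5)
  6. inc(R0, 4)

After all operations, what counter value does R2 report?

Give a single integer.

Answer: 0

Derivation:
Op 1: merge R1<->R0 -> R1=(0,0,0,0) R0=(0,0,0,0)
Op 2: merge R2<->R3 -> R2=(0,0,0,0) R3=(0,0,0,0)
Op 3: merge R0<->R2 -> R0=(0,0,0,0) R2=(0,0,0,0)
Op 4: merge R1<->R2 -> R1=(0,0,0,0) R2=(0,0,0,0)
Op 5: inc R1 by 5 -> R1=(0,5,0,0) value=5
Op 6: inc R0 by 4 -> R0=(4,0,0,0) value=4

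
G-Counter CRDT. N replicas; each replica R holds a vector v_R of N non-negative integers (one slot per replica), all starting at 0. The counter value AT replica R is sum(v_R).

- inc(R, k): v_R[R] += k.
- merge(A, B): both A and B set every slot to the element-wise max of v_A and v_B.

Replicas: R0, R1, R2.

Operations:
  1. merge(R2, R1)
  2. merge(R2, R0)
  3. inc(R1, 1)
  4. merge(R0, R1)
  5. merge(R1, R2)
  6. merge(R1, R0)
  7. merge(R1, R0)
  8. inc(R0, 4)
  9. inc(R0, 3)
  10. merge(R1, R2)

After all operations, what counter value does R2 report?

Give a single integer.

Answer: 1

Derivation:
Op 1: merge R2<->R1 -> R2=(0,0,0) R1=(0,0,0)
Op 2: merge R2<->R0 -> R2=(0,0,0) R0=(0,0,0)
Op 3: inc R1 by 1 -> R1=(0,1,0) value=1
Op 4: merge R0<->R1 -> R0=(0,1,0) R1=(0,1,0)
Op 5: merge R1<->R2 -> R1=(0,1,0) R2=(0,1,0)
Op 6: merge R1<->R0 -> R1=(0,1,0) R0=(0,1,0)
Op 7: merge R1<->R0 -> R1=(0,1,0) R0=(0,1,0)
Op 8: inc R0 by 4 -> R0=(4,1,0) value=5
Op 9: inc R0 by 3 -> R0=(7,1,0) value=8
Op 10: merge R1<->R2 -> R1=(0,1,0) R2=(0,1,0)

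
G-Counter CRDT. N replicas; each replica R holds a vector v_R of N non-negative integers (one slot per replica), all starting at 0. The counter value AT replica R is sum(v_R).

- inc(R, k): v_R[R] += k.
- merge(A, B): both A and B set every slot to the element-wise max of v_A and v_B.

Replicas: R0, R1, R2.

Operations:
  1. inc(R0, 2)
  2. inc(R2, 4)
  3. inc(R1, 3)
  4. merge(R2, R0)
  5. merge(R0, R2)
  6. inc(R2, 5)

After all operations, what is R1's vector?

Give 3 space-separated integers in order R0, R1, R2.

Answer: 0 3 0

Derivation:
Op 1: inc R0 by 2 -> R0=(2,0,0) value=2
Op 2: inc R2 by 4 -> R2=(0,0,4) value=4
Op 3: inc R1 by 3 -> R1=(0,3,0) value=3
Op 4: merge R2<->R0 -> R2=(2,0,4) R0=(2,0,4)
Op 5: merge R0<->R2 -> R0=(2,0,4) R2=(2,0,4)
Op 6: inc R2 by 5 -> R2=(2,0,9) value=11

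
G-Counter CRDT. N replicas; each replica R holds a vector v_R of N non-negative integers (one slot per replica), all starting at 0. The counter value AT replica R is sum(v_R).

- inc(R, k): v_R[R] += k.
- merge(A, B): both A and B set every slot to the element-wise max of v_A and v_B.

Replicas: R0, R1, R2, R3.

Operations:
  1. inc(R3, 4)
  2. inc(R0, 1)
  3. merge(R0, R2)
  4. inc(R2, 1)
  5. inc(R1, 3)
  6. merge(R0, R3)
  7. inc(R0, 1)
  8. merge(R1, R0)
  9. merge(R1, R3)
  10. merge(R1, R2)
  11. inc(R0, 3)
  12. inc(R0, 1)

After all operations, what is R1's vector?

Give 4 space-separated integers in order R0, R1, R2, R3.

Op 1: inc R3 by 4 -> R3=(0,0,0,4) value=4
Op 2: inc R0 by 1 -> R0=(1,0,0,0) value=1
Op 3: merge R0<->R2 -> R0=(1,0,0,0) R2=(1,0,0,0)
Op 4: inc R2 by 1 -> R2=(1,0,1,0) value=2
Op 5: inc R1 by 3 -> R1=(0,3,0,0) value=3
Op 6: merge R0<->R3 -> R0=(1,0,0,4) R3=(1,0,0,4)
Op 7: inc R0 by 1 -> R0=(2,0,0,4) value=6
Op 8: merge R1<->R0 -> R1=(2,3,0,4) R0=(2,3,0,4)
Op 9: merge R1<->R3 -> R1=(2,3,0,4) R3=(2,3,0,4)
Op 10: merge R1<->R2 -> R1=(2,3,1,4) R2=(2,3,1,4)
Op 11: inc R0 by 3 -> R0=(5,3,0,4) value=12
Op 12: inc R0 by 1 -> R0=(6,3,0,4) value=13

Answer: 2 3 1 4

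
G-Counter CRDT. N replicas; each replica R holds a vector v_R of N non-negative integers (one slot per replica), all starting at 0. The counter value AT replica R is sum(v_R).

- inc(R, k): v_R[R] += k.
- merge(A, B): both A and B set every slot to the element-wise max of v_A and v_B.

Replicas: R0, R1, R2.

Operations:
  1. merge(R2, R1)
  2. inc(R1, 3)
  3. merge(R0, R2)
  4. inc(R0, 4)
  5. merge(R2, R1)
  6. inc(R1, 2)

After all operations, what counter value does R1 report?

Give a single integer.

Op 1: merge R2<->R1 -> R2=(0,0,0) R1=(0,0,0)
Op 2: inc R1 by 3 -> R1=(0,3,0) value=3
Op 3: merge R0<->R2 -> R0=(0,0,0) R2=(0,0,0)
Op 4: inc R0 by 4 -> R0=(4,0,0) value=4
Op 5: merge R2<->R1 -> R2=(0,3,0) R1=(0,3,0)
Op 6: inc R1 by 2 -> R1=(0,5,0) value=5

Answer: 5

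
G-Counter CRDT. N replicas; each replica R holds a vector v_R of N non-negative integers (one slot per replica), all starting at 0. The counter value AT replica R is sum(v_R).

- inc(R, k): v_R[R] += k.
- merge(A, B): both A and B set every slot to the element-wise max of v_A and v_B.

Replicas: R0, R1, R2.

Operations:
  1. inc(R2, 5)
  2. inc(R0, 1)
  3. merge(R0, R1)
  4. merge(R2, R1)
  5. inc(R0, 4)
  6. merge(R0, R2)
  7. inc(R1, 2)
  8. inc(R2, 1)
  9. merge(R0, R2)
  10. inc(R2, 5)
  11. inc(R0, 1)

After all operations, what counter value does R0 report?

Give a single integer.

Answer: 12

Derivation:
Op 1: inc R2 by 5 -> R2=(0,0,5) value=5
Op 2: inc R0 by 1 -> R0=(1,0,0) value=1
Op 3: merge R0<->R1 -> R0=(1,0,0) R1=(1,0,0)
Op 4: merge R2<->R1 -> R2=(1,0,5) R1=(1,0,5)
Op 5: inc R0 by 4 -> R0=(5,0,0) value=5
Op 6: merge R0<->R2 -> R0=(5,0,5) R2=(5,0,5)
Op 7: inc R1 by 2 -> R1=(1,2,5) value=8
Op 8: inc R2 by 1 -> R2=(5,0,6) value=11
Op 9: merge R0<->R2 -> R0=(5,0,6) R2=(5,0,6)
Op 10: inc R2 by 5 -> R2=(5,0,11) value=16
Op 11: inc R0 by 1 -> R0=(6,0,6) value=12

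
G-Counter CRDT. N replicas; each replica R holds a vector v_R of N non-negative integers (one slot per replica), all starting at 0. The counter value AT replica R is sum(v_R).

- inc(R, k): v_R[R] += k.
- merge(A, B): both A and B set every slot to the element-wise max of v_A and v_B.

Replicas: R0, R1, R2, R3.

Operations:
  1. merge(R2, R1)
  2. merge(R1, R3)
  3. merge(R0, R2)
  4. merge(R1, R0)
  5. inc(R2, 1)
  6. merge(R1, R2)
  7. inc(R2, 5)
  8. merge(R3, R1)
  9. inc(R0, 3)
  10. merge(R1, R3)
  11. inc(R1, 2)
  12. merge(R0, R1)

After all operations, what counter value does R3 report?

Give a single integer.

Op 1: merge R2<->R1 -> R2=(0,0,0,0) R1=(0,0,0,0)
Op 2: merge R1<->R3 -> R1=(0,0,0,0) R3=(0,0,0,0)
Op 3: merge R0<->R2 -> R0=(0,0,0,0) R2=(0,0,0,0)
Op 4: merge R1<->R0 -> R1=(0,0,0,0) R0=(0,0,0,0)
Op 5: inc R2 by 1 -> R2=(0,0,1,0) value=1
Op 6: merge R1<->R2 -> R1=(0,0,1,0) R2=(0,0,1,0)
Op 7: inc R2 by 5 -> R2=(0,0,6,0) value=6
Op 8: merge R3<->R1 -> R3=(0,0,1,0) R1=(0,0,1,0)
Op 9: inc R0 by 3 -> R0=(3,0,0,0) value=3
Op 10: merge R1<->R3 -> R1=(0,0,1,0) R3=(0,0,1,0)
Op 11: inc R1 by 2 -> R1=(0,2,1,0) value=3
Op 12: merge R0<->R1 -> R0=(3,2,1,0) R1=(3,2,1,0)

Answer: 1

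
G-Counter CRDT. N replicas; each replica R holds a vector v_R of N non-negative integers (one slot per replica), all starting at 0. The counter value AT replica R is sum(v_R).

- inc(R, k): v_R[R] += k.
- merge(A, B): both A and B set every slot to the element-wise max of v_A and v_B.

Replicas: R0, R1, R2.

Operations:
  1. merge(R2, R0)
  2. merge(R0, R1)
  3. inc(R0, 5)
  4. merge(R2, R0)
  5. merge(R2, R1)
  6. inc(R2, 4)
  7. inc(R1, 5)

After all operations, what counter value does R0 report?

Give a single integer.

Op 1: merge R2<->R0 -> R2=(0,0,0) R0=(0,0,0)
Op 2: merge R0<->R1 -> R0=(0,0,0) R1=(0,0,0)
Op 3: inc R0 by 5 -> R0=(5,0,0) value=5
Op 4: merge R2<->R0 -> R2=(5,0,0) R0=(5,0,0)
Op 5: merge R2<->R1 -> R2=(5,0,0) R1=(5,0,0)
Op 6: inc R2 by 4 -> R2=(5,0,4) value=9
Op 7: inc R1 by 5 -> R1=(5,5,0) value=10

Answer: 5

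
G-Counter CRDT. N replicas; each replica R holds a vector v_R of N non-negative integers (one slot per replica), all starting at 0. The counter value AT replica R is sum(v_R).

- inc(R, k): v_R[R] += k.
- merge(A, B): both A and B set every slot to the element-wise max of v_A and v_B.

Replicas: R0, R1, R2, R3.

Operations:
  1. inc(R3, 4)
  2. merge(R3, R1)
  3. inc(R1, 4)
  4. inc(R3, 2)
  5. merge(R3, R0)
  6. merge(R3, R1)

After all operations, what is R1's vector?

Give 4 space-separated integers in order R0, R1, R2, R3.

Op 1: inc R3 by 4 -> R3=(0,0,0,4) value=4
Op 2: merge R3<->R1 -> R3=(0,0,0,4) R1=(0,0,0,4)
Op 3: inc R1 by 4 -> R1=(0,4,0,4) value=8
Op 4: inc R3 by 2 -> R3=(0,0,0,6) value=6
Op 5: merge R3<->R0 -> R3=(0,0,0,6) R0=(0,0,0,6)
Op 6: merge R3<->R1 -> R3=(0,4,0,6) R1=(0,4,0,6)

Answer: 0 4 0 6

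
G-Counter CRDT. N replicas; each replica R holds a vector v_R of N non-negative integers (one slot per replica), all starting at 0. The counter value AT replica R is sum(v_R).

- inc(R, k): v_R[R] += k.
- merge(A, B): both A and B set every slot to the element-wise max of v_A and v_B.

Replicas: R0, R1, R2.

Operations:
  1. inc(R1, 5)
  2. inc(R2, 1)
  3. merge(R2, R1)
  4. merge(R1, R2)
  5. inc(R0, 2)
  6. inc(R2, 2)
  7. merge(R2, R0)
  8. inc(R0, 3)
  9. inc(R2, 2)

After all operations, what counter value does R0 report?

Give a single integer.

Answer: 13

Derivation:
Op 1: inc R1 by 5 -> R1=(0,5,0) value=5
Op 2: inc R2 by 1 -> R2=(0,0,1) value=1
Op 3: merge R2<->R1 -> R2=(0,5,1) R1=(0,5,1)
Op 4: merge R1<->R2 -> R1=(0,5,1) R2=(0,5,1)
Op 5: inc R0 by 2 -> R0=(2,0,0) value=2
Op 6: inc R2 by 2 -> R2=(0,5,3) value=8
Op 7: merge R2<->R0 -> R2=(2,5,3) R0=(2,5,3)
Op 8: inc R0 by 3 -> R0=(5,5,3) value=13
Op 9: inc R2 by 2 -> R2=(2,5,5) value=12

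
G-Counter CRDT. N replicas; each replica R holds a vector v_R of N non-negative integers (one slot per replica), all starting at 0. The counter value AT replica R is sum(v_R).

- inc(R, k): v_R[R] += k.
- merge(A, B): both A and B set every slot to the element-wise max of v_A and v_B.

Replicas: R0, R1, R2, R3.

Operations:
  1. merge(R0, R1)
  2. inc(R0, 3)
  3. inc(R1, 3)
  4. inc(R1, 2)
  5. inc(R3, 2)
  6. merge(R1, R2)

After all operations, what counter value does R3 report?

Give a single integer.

Answer: 2

Derivation:
Op 1: merge R0<->R1 -> R0=(0,0,0,0) R1=(0,0,0,0)
Op 2: inc R0 by 3 -> R0=(3,0,0,0) value=3
Op 3: inc R1 by 3 -> R1=(0,3,0,0) value=3
Op 4: inc R1 by 2 -> R1=(0,5,0,0) value=5
Op 5: inc R3 by 2 -> R3=(0,0,0,2) value=2
Op 6: merge R1<->R2 -> R1=(0,5,0,0) R2=(0,5,0,0)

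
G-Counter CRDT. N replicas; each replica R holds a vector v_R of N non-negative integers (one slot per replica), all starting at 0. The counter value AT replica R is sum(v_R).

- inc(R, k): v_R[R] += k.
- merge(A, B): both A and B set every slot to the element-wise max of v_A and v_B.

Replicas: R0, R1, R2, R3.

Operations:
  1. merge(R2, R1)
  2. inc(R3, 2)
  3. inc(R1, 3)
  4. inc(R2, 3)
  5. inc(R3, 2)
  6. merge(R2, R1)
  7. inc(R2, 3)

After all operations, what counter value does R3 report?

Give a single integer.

Answer: 4

Derivation:
Op 1: merge R2<->R1 -> R2=(0,0,0,0) R1=(0,0,0,0)
Op 2: inc R3 by 2 -> R3=(0,0,0,2) value=2
Op 3: inc R1 by 3 -> R1=(0,3,0,0) value=3
Op 4: inc R2 by 3 -> R2=(0,0,3,0) value=3
Op 5: inc R3 by 2 -> R3=(0,0,0,4) value=4
Op 6: merge R2<->R1 -> R2=(0,3,3,0) R1=(0,3,3,0)
Op 7: inc R2 by 3 -> R2=(0,3,6,0) value=9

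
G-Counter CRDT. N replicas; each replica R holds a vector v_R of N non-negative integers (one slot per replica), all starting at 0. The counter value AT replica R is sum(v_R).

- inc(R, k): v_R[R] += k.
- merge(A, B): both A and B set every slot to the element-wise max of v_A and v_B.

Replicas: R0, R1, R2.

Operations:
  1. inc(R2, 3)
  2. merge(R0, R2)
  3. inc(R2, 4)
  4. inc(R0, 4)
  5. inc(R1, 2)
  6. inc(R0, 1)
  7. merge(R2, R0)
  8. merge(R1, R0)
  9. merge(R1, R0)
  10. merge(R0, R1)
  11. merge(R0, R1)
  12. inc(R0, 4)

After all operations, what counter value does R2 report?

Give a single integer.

Answer: 12

Derivation:
Op 1: inc R2 by 3 -> R2=(0,0,3) value=3
Op 2: merge R0<->R2 -> R0=(0,0,3) R2=(0,0,3)
Op 3: inc R2 by 4 -> R2=(0,0,7) value=7
Op 4: inc R0 by 4 -> R0=(4,0,3) value=7
Op 5: inc R1 by 2 -> R1=(0,2,0) value=2
Op 6: inc R0 by 1 -> R0=(5,0,3) value=8
Op 7: merge R2<->R0 -> R2=(5,0,7) R0=(5,0,7)
Op 8: merge R1<->R0 -> R1=(5,2,7) R0=(5,2,7)
Op 9: merge R1<->R0 -> R1=(5,2,7) R0=(5,2,7)
Op 10: merge R0<->R1 -> R0=(5,2,7) R1=(5,2,7)
Op 11: merge R0<->R1 -> R0=(5,2,7) R1=(5,2,7)
Op 12: inc R0 by 4 -> R0=(9,2,7) value=18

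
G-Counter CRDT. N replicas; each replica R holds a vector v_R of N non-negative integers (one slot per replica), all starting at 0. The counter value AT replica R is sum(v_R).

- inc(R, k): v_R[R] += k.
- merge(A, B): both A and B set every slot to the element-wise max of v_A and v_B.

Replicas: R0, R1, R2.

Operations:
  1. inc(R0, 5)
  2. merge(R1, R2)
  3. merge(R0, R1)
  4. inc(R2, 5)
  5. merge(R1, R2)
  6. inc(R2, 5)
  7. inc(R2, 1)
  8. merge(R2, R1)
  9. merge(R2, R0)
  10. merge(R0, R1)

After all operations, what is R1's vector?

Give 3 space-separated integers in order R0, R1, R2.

Answer: 5 0 11

Derivation:
Op 1: inc R0 by 5 -> R0=(5,0,0) value=5
Op 2: merge R1<->R2 -> R1=(0,0,0) R2=(0,0,0)
Op 3: merge R0<->R1 -> R0=(5,0,0) R1=(5,0,0)
Op 4: inc R2 by 5 -> R2=(0,0,5) value=5
Op 5: merge R1<->R2 -> R1=(5,0,5) R2=(5,0,5)
Op 6: inc R2 by 5 -> R2=(5,0,10) value=15
Op 7: inc R2 by 1 -> R2=(5,0,11) value=16
Op 8: merge R2<->R1 -> R2=(5,0,11) R1=(5,0,11)
Op 9: merge R2<->R0 -> R2=(5,0,11) R0=(5,0,11)
Op 10: merge R0<->R1 -> R0=(5,0,11) R1=(5,0,11)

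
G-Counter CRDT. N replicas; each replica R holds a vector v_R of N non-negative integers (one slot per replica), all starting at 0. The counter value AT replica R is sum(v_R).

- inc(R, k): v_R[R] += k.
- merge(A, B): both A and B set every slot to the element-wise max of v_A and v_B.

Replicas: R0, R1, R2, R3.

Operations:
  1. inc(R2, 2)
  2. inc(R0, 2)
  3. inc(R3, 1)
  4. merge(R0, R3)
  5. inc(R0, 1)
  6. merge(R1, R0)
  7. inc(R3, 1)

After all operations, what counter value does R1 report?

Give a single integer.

Answer: 4

Derivation:
Op 1: inc R2 by 2 -> R2=(0,0,2,0) value=2
Op 2: inc R0 by 2 -> R0=(2,0,0,0) value=2
Op 3: inc R3 by 1 -> R3=(0,0,0,1) value=1
Op 4: merge R0<->R3 -> R0=(2,0,0,1) R3=(2,0,0,1)
Op 5: inc R0 by 1 -> R0=(3,0,0,1) value=4
Op 6: merge R1<->R0 -> R1=(3,0,0,1) R0=(3,0,0,1)
Op 7: inc R3 by 1 -> R3=(2,0,0,2) value=4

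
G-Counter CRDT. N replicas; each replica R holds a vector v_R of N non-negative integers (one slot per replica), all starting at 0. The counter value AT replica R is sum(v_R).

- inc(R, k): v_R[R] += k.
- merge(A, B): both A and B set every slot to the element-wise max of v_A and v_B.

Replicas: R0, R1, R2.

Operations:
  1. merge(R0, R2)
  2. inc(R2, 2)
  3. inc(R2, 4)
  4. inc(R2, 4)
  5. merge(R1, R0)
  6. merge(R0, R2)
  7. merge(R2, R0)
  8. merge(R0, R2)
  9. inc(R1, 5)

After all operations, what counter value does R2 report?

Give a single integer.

Answer: 10

Derivation:
Op 1: merge R0<->R2 -> R0=(0,0,0) R2=(0,0,0)
Op 2: inc R2 by 2 -> R2=(0,0,2) value=2
Op 3: inc R2 by 4 -> R2=(0,0,6) value=6
Op 4: inc R2 by 4 -> R2=(0,0,10) value=10
Op 5: merge R1<->R0 -> R1=(0,0,0) R0=(0,0,0)
Op 6: merge R0<->R2 -> R0=(0,0,10) R2=(0,0,10)
Op 7: merge R2<->R0 -> R2=(0,0,10) R0=(0,0,10)
Op 8: merge R0<->R2 -> R0=(0,0,10) R2=(0,0,10)
Op 9: inc R1 by 5 -> R1=(0,5,0) value=5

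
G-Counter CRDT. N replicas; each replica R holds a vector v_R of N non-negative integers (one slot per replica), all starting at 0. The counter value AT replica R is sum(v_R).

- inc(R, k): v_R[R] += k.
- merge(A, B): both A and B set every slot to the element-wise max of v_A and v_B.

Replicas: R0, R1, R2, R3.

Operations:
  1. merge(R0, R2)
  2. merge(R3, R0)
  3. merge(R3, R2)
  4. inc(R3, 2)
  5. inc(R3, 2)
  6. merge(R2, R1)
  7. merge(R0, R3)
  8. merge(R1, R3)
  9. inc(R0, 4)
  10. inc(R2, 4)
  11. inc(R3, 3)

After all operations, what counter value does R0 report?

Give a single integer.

Op 1: merge R0<->R2 -> R0=(0,0,0,0) R2=(0,0,0,0)
Op 2: merge R3<->R0 -> R3=(0,0,0,0) R0=(0,0,0,0)
Op 3: merge R3<->R2 -> R3=(0,0,0,0) R2=(0,0,0,0)
Op 4: inc R3 by 2 -> R3=(0,0,0,2) value=2
Op 5: inc R3 by 2 -> R3=(0,0,0,4) value=4
Op 6: merge R2<->R1 -> R2=(0,0,0,0) R1=(0,0,0,0)
Op 7: merge R0<->R3 -> R0=(0,0,0,4) R3=(0,0,0,4)
Op 8: merge R1<->R3 -> R1=(0,0,0,4) R3=(0,0,0,4)
Op 9: inc R0 by 4 -> R0=(4,0,0,4) value=8
Op 10: inc R2 by 4 -> R2=(0,0,4,0) value=4
Op 11: inc R3 by 3 -> R3=(0,0,0,7) value=7

Answer: 8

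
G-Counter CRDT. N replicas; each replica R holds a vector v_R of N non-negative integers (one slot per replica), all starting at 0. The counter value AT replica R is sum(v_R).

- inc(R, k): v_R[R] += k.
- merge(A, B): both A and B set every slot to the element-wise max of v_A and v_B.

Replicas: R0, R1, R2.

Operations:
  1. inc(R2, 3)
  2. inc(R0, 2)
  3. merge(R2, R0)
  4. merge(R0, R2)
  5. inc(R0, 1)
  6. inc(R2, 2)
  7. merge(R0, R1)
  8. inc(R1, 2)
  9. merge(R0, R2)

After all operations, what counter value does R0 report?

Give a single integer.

Answer: 8

Derivation:
Op 1: inc R2 by 3 -> R2=(0,0,3) value=3
Op 2: inc R0 by 2 -> R0=(2,0,0) value=2
Op 3: merge R2<->R0 -> R2=(2,0,3) R0=(2,0,3)
Op 4: merge R0<->R2 -> R0=(2,0,3) R2=(2,0,3)
Op 5: inc R0 by 1 -> R0=(3,0,3) value=6
Op 6: inc R2 by 2 -> R2=(2,0,5) value=7
Op 7: merge R0<->R1 -> R0=(3,0,3) R1=(3,0,3)
Op 8: inc R1 by 2 -> R1=(3,2,3) value=8
Op 9: merge R0<->R2 -> R0=(3,0,5) R2=(3,0,5)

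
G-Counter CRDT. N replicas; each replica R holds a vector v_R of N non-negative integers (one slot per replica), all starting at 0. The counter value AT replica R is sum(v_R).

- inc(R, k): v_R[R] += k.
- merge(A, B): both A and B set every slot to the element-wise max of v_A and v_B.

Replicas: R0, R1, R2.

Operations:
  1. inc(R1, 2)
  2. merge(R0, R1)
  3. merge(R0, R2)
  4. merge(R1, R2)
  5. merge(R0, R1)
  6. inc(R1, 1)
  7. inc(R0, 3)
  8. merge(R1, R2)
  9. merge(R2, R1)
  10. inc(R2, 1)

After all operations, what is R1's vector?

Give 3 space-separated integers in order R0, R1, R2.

Answer: 0 3 0

Derivation:
Op 1: inc R1 by 2 -> R1=(0,2,0) value=2
Op 2: merge R0<->R1 -> R0=(0,2,0) R1=(0,2,0)
Op 3: merge R0<->R2 -> R0=(0,2,0) R2=(0,2,0)
Op 4: merge R1<->R2 -> R1=(0,2,0) R2=(0,2,0)
Op 5: merge R0<->R1 -> R0=(0,2,0) R1=(0,2,0)
Op 6: inc R1 by 1 -> R1=(0,3,0) value=3
Op 7: inc R0 by 3 -> R0=(3,2,0) value=5
Op 8: merge R1<->R2 -> R1=(0,3,0) R2=(0,3,0)
Op 9: merge R2<->R1 -> R2=(0,3,0) R1=(0,3,0)
Op 10: inc R2 by 1 -> R2=(0,3,1) value=4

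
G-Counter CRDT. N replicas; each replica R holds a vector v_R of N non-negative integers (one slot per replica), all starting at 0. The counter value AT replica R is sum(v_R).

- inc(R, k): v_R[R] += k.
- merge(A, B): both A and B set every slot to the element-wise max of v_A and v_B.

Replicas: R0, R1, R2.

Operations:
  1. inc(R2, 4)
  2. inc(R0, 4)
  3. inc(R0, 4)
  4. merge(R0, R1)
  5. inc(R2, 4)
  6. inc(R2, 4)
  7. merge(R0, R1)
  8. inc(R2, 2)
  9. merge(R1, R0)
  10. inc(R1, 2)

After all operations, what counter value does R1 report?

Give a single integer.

Answer: 10

Derivation:
Op 1: inc R2 by 4 -> R2=(0,0,4) value=4
Op 2: inc R0 by 4 -> R0=(4,0,0) value=4
Op 3: inc R0 by 4 -> R0=(8,0,0) value=8
Op 4: merge R0<->R1 -> R0=(8,0,0) R1=(8,0,0)
Op 5: inc R2 by 4 -> R2=(0,0,8) value=8
Op 6: inc R2 by 4 -> R2=(0,0,12) value=12
Op 7: merge R0<->R1 -> R0=(8,0,0) R1=(8,0,0)
Op 8: inc R2 by 2 -> R2=(0,0,14) value=14
Op 9: merge R1<->R0 -> R1=(8,0,0) R0=(8,0,0)
Op 10: inc R1 by 2 -> R1=(8,2,0) value=10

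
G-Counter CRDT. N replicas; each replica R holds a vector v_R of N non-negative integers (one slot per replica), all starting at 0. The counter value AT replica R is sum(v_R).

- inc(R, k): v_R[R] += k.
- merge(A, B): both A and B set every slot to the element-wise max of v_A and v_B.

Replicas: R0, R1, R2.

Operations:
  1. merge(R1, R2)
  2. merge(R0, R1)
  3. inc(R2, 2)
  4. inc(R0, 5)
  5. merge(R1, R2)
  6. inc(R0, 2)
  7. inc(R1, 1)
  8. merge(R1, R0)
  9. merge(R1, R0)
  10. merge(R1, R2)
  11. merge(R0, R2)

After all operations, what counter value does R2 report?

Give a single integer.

Op 1: merge R1<->R2 -> R1=(0,0,0) R2=(0,0,0)
Op 2: merge R0<->R1 -> R0=(0,0,0) R1=(0,0,0)
Op 3: inc R2 by 2 -> R2=(0,0,2) value=2
Op 4: inc R0 by 5 -> R0=(5,0,0) value=5
Op 5: merge R1<->R2 -> R1=(0,0,2) R2=(0,0,2)
Op 6: inc R0 by 2 -> R0=(7,0,0) value=7
Op 7: inc R1 by 1 -> R1=(0,1,2) value=3
Op 8: merge R1<->R0 -> R1=(7,1,2) R0=(7,1,2)
Op 9: merge R1<->R0 -> R1=(7,1,2) R0=(7,1,2)
Op 10: merge R1<->R2 -> R1=(7,1,2) R2=(7,1,2)
Op 11: merge R0<->R2 -> R0=(7,1,2) R2=(7,1,2)

Answer: 10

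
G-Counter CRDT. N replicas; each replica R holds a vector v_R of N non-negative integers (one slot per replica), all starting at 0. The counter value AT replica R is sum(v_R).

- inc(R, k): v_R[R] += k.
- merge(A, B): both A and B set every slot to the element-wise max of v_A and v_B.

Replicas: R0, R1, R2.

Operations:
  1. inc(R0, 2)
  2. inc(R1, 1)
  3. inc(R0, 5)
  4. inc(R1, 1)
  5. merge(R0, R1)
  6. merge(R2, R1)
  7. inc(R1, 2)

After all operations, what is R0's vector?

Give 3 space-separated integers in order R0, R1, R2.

Answer: 7 2 0

Derivation:
Op 1: inc R0 by 2 -> R0=(2,0,0) value=2
Op 2: inc R1 by 1 -> R1=(0,1,0) value=1
Op 3: inc R0 by 5 -> R0=(7,0,0) value=7
Op 4: inc R1 by 1 -> R1=(0,2,0) value=2
Op 5: merge R0<->R1 -> R0=(7,2,0) R1=(7,2,0)
Op 6: merge R2<->R1 -> R2=(7,2,0) R1=(7,2,0)
Op 7: inc R1 by 2 -> R1=(7,4,0) value=11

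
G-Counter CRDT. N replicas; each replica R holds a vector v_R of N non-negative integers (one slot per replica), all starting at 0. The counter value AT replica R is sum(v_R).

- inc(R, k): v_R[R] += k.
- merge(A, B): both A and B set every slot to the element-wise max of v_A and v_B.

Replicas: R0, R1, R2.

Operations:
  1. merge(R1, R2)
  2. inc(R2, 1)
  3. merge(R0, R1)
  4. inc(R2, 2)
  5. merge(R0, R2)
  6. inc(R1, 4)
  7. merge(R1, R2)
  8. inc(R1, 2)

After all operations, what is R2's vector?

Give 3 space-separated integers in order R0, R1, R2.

Op 1: merge R1<->R2 -> R1=(0,0,0) R2=(0,0,0)
Op 2: inc R2 by 1 -> R2=(0,0,1) value=1
Op 3: merge R0<->R1 -> R0=(0,0,0) R1=(0,0,0)
Op 4: inc R2 by 2 -> R2=(0,0,3) value=3
Op 5: merge R0<->R2 -> R0=(0,0,3) R2=(0,0,3)
Op 6: inc R1 by 4 -> R1=(0,4,0) value=4
Op 7: merge R1<->R2 -> R1=(0,4,3) R2=(0,4,3)
Op 8: inc R1 by 2 -> R1=(0,6,3) value=9

Answer: 0 4 3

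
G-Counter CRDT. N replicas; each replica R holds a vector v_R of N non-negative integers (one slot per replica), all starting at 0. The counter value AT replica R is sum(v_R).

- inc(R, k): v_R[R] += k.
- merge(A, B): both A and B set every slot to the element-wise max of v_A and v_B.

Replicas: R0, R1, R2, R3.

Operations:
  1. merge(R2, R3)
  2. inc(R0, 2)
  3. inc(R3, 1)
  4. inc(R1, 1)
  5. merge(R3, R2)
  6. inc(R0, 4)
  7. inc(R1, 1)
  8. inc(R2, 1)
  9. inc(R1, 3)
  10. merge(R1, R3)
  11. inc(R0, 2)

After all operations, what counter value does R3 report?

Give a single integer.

Op 1: merge R2<->R3 -> R2=(0,0,0,0) R3=(0,0,0,0)
Op 2: inc R0 by 2 -> R0=(2,0,0,0) value=2
Op 3: inc R3 by 1 -> R3=(0,0,0,1) value=1
Op 4: inc R1 by 1 -> R1=(0,1,0,0) value=1
Op 5: merge R3<->R2 -> R3=(0,0,0,1) R2=(0,0,0,1)
Op 6: inc R0 by 4 -> R0=(6,0,0,0) value=6
Op 7: inc R1 by 1 -> R1=(0,2,0,0) value=2
Op 8: inc R2 by 1 -> R2=(0,0,1,1) value=2
Op 9: inc R1 by 3 -> R1=(0,5,0,0) value=5
Op 10: merge R1<->R3 -> R1=(0,5,0,1) R3=(0,5,0,1)
Op 11: inc R0 by 2 -> R0=(8,0,0,0) value=8

Answer: 6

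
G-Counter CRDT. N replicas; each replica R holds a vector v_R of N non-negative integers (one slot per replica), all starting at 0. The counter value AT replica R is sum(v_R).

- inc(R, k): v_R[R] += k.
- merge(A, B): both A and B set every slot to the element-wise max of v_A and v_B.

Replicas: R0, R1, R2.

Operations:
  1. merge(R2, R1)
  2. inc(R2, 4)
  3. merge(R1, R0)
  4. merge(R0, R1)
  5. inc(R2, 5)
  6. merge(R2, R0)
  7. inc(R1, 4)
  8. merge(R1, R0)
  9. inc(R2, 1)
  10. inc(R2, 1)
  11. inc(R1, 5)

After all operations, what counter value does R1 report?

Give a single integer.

Op 1: merge R2<->R1 -> R2=(0,0,0) R1=(0,0,0)
Op 2: inc R2 by 4 -> R2=(0,0,4) value=4
Op 3: merge R1<->R0 -> R1=(0,0,0) R0=(0,0,0)
Op 4: merge R0<->R1 -> R0=(0,0,0) R1=(0,0,0)
Op 5: inc R2 by 5 -> R2=(0,0,9) value=9
Op 6: merge R2<->R0 -> R2=(0,0,9) R0=(0,0,9)
Op 7: inc R1 by 4 -> R1=(0,4,0) value=4
Op 8: merge R1<->R0 -> R1=(0,4,9) R0=(0,4,9)
Op 9: inc R2 by 1 -> R2=(0,0,10) value=10
Op 10: inc R2 by 1 -> R2=(0,0,11) value=11
Op 11: inc R1 by 5 -> R1=(0,9,9) value=18

Answer: 18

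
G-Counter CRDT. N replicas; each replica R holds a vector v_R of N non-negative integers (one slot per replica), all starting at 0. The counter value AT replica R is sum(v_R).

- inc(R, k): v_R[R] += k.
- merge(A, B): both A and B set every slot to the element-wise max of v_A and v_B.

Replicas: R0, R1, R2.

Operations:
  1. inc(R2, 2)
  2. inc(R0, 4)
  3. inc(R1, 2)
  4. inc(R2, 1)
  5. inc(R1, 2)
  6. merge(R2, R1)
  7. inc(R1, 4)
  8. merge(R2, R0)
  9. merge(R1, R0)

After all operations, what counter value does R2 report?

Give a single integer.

Op 1: inc R2 by 2 -> R2=(0,0,2) value=2
Op 2: inc R0 by 4 -> R0=(4,0,0) value=4
Op 3: inc R1 by 2 -> R1=(0,2,0) value=2
Op 4: inc R2 by 1 -> R2=(0,0,3) value=3
Op 5: inc R1 by 2 -> R1=(0,4,0) value=4
Op 6: merge R2<->R1 -> R2=(0,4,3) R1=(0,4,3)
Op 7: inc R1 by 4 -> R1=(0,8,3) value=11
Op 8: merge R2<->R0 -> R2=(4,4,3) R0=(4,4,3)
Op 9: merge R1<->R0 -> R1=(4,8,3) R0=(4,8,3)

Answer: 11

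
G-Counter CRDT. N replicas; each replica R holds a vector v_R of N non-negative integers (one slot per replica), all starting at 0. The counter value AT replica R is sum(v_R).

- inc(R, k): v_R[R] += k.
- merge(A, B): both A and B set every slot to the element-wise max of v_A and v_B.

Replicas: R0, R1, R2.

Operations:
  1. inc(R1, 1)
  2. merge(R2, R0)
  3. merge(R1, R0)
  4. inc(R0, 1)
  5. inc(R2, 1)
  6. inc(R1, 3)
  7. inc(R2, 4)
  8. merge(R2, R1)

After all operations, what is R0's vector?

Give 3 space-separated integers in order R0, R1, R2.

Op 1: inc R1 by 1 -> R1=(0,1,0) value=1
Op 2: merge R2<->R0 -> R2=(0,0,0) R0=(0,0,0)
Op 3: merge R1<->R0 -> R1=(0,1,0) R0=(0,1,0)
Op 4: inc R0 by 1 -> R0=(1,1,0) value=2
Op 5: inc R2 by 1 -> R2=(0,0,1) value=1
Op 6: inc R1 by 3 -> R1=(0,4,0) value=4
Op 7: inc R2 by 4 -> R2=(0,0,5) value=5
Op 8: merge R2<->R1 -> R2=(0,4,5) R1=(0,4,5)

Answer: 1 1 0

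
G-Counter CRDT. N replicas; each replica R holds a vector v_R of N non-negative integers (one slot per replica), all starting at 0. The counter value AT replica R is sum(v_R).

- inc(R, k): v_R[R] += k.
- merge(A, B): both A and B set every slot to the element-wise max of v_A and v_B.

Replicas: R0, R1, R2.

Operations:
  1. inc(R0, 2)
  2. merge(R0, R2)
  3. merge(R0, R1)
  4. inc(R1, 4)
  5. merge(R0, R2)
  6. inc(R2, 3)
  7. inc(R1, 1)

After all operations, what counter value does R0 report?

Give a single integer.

Op 1: inc R0 by 2 -> R0=(2,0,0) value=2
Op 2: merge R0<->R2 -> R0=(2,0,0) R2=(2,0,0)
Op 3: merge R0<->R1 -> R0=(2,0,0) R1=(2,0,0)
Op 4: inc R1 by 4 -> R1=(2,4,0) value=6
Op 5: merge R0<->R2 -> R0=(2,0,0) R2=(2,0,0)
Op 6: inc R2 by 3 -> R2=(2,0,3) value=5
Op 7: inc R1 by 1 -> R1=(2,5,0) value=7

Answer: 2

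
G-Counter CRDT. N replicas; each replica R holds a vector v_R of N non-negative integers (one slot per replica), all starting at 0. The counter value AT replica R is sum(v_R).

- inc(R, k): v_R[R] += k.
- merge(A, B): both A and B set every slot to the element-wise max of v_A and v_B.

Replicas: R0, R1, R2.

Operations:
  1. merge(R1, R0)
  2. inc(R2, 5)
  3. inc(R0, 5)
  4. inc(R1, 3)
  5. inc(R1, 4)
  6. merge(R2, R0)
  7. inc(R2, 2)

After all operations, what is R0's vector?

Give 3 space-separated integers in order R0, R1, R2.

Answer: 5 0 5

Derivation:
Op 1: merge R1<->R0 -> R1=(0,0,0) R0=(0,0,0)
Op 2: inc R2 by 5 -> R2=(0,0,5) value=5
Op 3: inc R0 by 5 -> R0=(5,0,0) value=5
Op 4: inc R1 by 3 -> R1=(0,3,0) value=3
Op 5: inc R1 by 4 -> R1=(0,7,0) value=7
Op 6: merge R2<->R0 -> R2=(5,0,5) R0=(5,0,5)
Op 7: inc R2 by 2 -> R2=(5,0,7) value=12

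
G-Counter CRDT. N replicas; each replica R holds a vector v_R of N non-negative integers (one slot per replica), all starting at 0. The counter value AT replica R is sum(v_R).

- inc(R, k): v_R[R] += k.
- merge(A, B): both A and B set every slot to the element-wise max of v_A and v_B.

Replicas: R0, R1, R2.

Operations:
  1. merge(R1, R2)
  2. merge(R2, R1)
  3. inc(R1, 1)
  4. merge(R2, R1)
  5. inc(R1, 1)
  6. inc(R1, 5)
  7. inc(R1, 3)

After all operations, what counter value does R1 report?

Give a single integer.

Answer: 10

Derivation:
Op 1: merge R1<->R2 -> R1=(0,0,0) R2=(0,0,0)
Op 2: merge R2<->R1 -> R2=(0,0,0) R1=(0,0,0)
Op 3: inc R1 by 1 -> R1=(0,1,0) value=1
Op 4: merge R2<->R1 -> R2=(0,1,0) R1=(0,1,0)
Op 5: inc R1 by 1 -> R1=(0,2,0) value=2
Op 6: inc R1 by 5 -> R1=(0,7,0) value=7
Op 7: inc R1 by 3 -> R1=(0,10,0) value=10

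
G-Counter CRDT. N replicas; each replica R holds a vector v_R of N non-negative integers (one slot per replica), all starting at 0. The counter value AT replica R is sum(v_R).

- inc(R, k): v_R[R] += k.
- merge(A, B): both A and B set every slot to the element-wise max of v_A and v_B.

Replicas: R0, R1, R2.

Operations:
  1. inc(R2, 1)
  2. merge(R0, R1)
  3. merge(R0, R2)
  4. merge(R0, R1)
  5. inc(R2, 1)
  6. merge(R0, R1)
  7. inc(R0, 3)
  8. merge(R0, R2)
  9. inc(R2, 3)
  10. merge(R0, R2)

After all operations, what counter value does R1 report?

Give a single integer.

Op 1: inc R2 by 1 -> R2=(0,0,1) value=1
Op 2: merge R0<->R1 -> R0=(0,0,0) R1=(0,0,0)
Op 3: merge R0<->R2 -> R0=(0,0,1) R2=(0,0,1)
Op 4: merge R0<->R1 -> R0=(0,0,1) R1=(0,0,1)
Op 5: inc R2 by 1 -> R2=(0,0,2) value=2
Op 6: merge R0<->R1 -> R0=(0,0,1) R1=(0,0,1)
Op 7: inc R0 by 3 -> R0=(3,0,1) value=4
Op 8: merge R0<->R2 -> R0=(3,0,2) R2=(3,0,2)
Op 9: inc R2 by 3 -> R2=(3,0,5) value=8
Op 10: merge R0<->R2 -> R0=(3,0,5) R2=(3,0,5)

Answer: 1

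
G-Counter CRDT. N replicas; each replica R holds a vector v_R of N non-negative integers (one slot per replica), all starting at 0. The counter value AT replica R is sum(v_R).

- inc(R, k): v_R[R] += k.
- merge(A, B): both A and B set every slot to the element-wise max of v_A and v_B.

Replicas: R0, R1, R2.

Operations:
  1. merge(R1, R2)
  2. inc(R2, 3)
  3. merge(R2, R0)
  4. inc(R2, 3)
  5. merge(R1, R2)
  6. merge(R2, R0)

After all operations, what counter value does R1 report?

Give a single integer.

Answer: 6

Derivation:
Op 1: merge R1<->R2 -> R1=(0,0,0) R2=(0,0,0)
Op 2: inc R2 by 3 -> R2=(0,0,3) value=3
Op 3: merge R2<->R0 -> R2=(0,0,3) R0=(0,0,3)
Op 4: inc R2 by 3 -> R2=(0,0,6) value=6
Op 5: merge R1<->R2 -> R1=(0,0,6) R2=(0,0,6)
Op 6: merge R2<->R0 -> R2=(0,0,6) R0=(0,0,6)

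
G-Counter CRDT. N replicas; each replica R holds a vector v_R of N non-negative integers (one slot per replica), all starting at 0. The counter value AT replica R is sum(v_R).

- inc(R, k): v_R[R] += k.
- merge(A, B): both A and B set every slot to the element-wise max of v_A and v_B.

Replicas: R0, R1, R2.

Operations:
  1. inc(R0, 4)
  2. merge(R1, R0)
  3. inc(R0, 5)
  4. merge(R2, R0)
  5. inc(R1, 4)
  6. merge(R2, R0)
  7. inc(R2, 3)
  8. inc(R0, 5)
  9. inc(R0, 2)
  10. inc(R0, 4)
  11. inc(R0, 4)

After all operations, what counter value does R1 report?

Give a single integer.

Answer: 8

Derivation:
Op 1: inc R0 by 4 -> R0=(4,0,0) value=4
Op 2: merge R1<->R0 -> R1=(4,0,0) R0=(4,0,0)
Op 3: inc R0 by 5 -> R0=(9,0,0) value=9
Op 4: merge R2<->R0 -> R2=(9,0,0) R0=(9,0,0)
Op 5: inc R1 by 4 -> R1=(4,4,0) value=8
Op 6: merge R2<->R0 -> R2=(9,0,0) R0=(9,0,0)
Op 7: inc R2 by 3 -> R2=(9,0,3) value=12
Op 8: inc R0 by 5 -> R0=(14,0,0) value=14
Op 9: inc R0 by 2 -> R0=(16,0,0) value=16
Op 10: inc R0 by 4 -> R0=(20,0,0) value=20
Op 11: inc R0 by 4 -> R0=(24,0,0) value=24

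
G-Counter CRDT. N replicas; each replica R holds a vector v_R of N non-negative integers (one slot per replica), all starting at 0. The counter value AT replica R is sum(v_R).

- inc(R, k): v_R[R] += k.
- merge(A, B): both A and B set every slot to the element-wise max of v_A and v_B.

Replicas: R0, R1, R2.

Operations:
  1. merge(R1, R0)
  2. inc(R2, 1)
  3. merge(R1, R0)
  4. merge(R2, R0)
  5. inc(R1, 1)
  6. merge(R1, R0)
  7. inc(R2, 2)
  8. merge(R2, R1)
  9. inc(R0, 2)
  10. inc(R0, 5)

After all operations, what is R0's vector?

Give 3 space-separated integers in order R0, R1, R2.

Answer: 7 1 1

Derivation:
Op 1: merge R1<->R0 -> R1=(0,0,0) R0=(0,0,0)
Op 2: inc R2 by 1 -> R2=(0,0,1) value=1
Op 3: merge R1<->R0 -> R1=(0,0,0) R0=(0,0,0)
Op 4: merge R2<->R0 -> R2=(0,0,1) R0=(0,0,1)
Op 5: inc R1 by 1 -> R1=(0,1,0) value=1
Op 6: merge R1<->R0 -> R1=(0,1,1) R0=(0,1,1)
Op 7: inc R2 by 2 -> R2=(0,0,3) value=3
Op 8: merge R2<->R1 -> R2=(0,1,3) R1=(0,1,3)
Op 9: inc R0 by 2 -> R0=(2,1,1) value=4
Op 10: inc R0 by 5 -> R0=(7,1,1) value=9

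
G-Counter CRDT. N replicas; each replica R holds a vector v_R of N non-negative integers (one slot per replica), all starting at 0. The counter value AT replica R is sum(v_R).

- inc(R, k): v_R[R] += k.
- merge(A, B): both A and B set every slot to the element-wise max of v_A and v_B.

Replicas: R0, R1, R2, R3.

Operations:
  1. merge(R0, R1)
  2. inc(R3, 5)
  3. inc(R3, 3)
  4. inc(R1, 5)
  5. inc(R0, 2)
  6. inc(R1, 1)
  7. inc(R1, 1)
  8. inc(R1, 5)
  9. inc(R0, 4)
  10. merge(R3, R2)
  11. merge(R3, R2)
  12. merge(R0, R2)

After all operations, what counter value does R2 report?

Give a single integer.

Op 1: merge R0<->R1 -> R0=(0,0,0,0) R1=(0,0,0,0)
Op 2: inc R3 by 5 -> R3=(0,0,0,5) value=5
Op 3: inc R3 by 3 -> R3=(0,0,0,8) value=8
Op 4: inc R1 by 5 -> R1=(0,5,0,0) value=5
Op 5: inc R0 by 2 -> R0=(2,0,0,0) value=2
Op 6: inc R1 by 1 -> R1=(0,6,0,0) value=6
Op 7: inc R1 by 1 -> R1=(0,7,0,0) value=7
Op 8: inc R1 by 5 -> R1=(0,12,0,0) value=12
Op 9: inc R0 by 4 -> R0=(6,0,0,0) value=6
Op 10: merge R3<->R2 -> R3=(0,0,0,8) R2=(0,0,0,8)
Op 11: merge R3<->R2 -> R3=(0,0,0,8) R2=(0,0,0,8)
Op 12: merge R0<->R2 -> R0=(6,0,0,8) R2=(6,0,0,8)

Answer: 14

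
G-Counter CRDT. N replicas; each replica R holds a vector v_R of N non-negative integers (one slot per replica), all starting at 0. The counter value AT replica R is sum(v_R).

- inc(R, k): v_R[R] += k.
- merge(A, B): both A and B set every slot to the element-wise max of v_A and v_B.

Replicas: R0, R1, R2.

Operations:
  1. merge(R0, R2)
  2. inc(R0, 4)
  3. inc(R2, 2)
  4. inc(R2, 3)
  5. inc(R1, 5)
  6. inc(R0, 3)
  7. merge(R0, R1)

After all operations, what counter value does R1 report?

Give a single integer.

Answer: 12

Derivation:
Op 1: merge R0<->R2 -> R0=(0,0,0) R2=(0,0,0)
Op 2: inc R0 by 4 -> R0=(4,0,0) value=4
Op 3: inc R2 by 2 -> R2=(0,0,2) value=2
Op 4: inc R2 by 3 -> R2=(0,0,5) value=5
Op 5: inc R1 by 5 -> R1=(0,5,0) value=5
Op 6: inc R0 by 3 -> R0=(7,0,0) value=7
Op 7: merge R0<->R1 -> R0=(7,5,0) R1=(7,5,0)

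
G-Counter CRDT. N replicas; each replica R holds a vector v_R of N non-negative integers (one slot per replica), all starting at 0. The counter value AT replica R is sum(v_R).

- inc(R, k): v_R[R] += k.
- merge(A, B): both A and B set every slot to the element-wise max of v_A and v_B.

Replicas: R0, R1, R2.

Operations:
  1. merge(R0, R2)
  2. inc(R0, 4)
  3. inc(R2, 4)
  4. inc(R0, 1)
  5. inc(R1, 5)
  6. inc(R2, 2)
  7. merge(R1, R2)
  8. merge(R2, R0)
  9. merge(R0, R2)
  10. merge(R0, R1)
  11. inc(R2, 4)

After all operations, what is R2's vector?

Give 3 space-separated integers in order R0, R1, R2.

Op 1: merge R0<->R2 -> R0=(0,0,0) R2=(0,0,0)
Op 2: inc R0 by 4 -> R0=(4,0,0) value=4
Op 3: inc R2 by 4 -> R2=(0,0,4) value=4
Op 4: inc R0 by 1 -> R0=(5,0,0) value=5
Op 5: inc R1 by 5 -> R1=(0,5,0) value=5
Op 6: inc R2 by 2 -> R2=(0,0,6) value=6
Op 7: merge R1<->R2 -> R1=(0,5,6) R2=(0,5,6)
Op 8: merge R2<->R0 -> R2=(5,5,6) R0=(5,5,6)
Op 9: merge R0<->R2 -> R0=(5,5,6) R2=(5,5,6)
Op 10: merge R0<->R1 -> R0=(5,5,6) R1=(5,5,6)
Op 11: inc R2 by 4 -> R2=(5,5,10) value=20

Answer: 5 5 10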